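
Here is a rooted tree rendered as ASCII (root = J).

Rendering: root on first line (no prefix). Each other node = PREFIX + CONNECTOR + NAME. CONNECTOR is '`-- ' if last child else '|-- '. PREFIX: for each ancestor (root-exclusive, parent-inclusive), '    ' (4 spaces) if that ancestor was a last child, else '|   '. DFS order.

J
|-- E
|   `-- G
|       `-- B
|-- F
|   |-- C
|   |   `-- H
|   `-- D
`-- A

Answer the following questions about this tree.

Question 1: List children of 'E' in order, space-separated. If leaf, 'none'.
Answer: G

Derivation:
Node E's children (from adjacency): G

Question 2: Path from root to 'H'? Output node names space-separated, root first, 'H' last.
Answer: J F C H

Derivation:
Walk down from root: J -> F -> C -> H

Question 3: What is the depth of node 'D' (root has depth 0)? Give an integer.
Answer: 2

Derivation:
Path from root to D: J -> F -> D
Depth = number of edges = 2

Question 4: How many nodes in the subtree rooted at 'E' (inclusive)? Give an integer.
Subtree rooted at E contains: B, E, G
Count = 3

Answer: 3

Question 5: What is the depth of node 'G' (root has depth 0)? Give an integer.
Path from root to G: J -> E -> G
Depth = number of edges = 2

Answer: 2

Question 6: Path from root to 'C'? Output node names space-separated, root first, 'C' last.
Walk down from root: J -> F -> C

Answer: J F C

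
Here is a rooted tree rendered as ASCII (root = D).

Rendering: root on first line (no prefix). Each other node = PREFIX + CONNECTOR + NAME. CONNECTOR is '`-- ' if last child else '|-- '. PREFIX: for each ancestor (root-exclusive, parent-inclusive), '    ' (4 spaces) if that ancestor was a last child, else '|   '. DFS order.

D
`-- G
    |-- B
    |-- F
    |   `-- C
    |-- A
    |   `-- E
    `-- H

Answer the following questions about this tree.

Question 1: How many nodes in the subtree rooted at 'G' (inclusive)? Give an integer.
Answer: 7

Derivation:
Subtree rooted at G contains: A, B, C, E, F, G, H
Count = 7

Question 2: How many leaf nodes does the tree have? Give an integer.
Leaves (nodes with no children): B, C, E, H

Answer: 4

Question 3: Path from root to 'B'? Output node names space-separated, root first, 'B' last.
Answer: D G B

Derivation:
Walk down from root: D -> G -> B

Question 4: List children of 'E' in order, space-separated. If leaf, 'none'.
Node E's children (from adjacency): (leaf)

Answer: none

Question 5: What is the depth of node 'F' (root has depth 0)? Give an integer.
Answer: 2

Derivation:
Path from root to F: D -> G -> F
Depth = number of edges = 2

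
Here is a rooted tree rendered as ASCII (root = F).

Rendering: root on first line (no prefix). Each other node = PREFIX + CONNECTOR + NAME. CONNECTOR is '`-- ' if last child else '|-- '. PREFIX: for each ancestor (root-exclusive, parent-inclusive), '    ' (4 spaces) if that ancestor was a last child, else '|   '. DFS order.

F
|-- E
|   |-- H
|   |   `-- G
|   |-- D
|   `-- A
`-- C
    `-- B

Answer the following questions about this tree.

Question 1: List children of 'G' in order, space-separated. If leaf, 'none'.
Node G's children (from adjacency): (leaf)

Answer: none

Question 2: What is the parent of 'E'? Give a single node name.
Answer: F

Derivation:
Scan adjacency: E appears as child of F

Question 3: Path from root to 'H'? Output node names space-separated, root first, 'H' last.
Answer: F E H

Derivation:
Walk down from root: F -> E -> H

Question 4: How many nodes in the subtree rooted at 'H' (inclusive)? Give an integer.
Subtree rooted at H contains: G, H
Count = 2

Answer: 2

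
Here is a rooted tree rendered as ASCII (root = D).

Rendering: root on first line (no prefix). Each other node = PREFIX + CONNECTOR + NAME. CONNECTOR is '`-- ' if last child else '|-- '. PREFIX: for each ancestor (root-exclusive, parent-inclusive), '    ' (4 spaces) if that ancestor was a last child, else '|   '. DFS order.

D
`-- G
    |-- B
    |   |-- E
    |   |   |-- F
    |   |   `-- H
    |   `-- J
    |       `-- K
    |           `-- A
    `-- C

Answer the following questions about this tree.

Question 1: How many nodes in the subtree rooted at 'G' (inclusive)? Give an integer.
Answer: 9

Derivation:
Subtree rooted at G contains: A, B, C, E, F, G, H, J, K
Count = 9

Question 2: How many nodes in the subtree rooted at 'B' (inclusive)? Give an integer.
Subtree rooted at B contains: A, B, E, F, H, J, K
Count = 7

Answer: 7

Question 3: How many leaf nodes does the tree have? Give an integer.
Answer: 4

Derivation:
Leaves (nodes with no children): A, C, F, H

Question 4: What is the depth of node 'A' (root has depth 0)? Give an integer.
Path from root to A: D -> G -> B -> J -> K -> A
Depth = number of edges = 5

Answer: 5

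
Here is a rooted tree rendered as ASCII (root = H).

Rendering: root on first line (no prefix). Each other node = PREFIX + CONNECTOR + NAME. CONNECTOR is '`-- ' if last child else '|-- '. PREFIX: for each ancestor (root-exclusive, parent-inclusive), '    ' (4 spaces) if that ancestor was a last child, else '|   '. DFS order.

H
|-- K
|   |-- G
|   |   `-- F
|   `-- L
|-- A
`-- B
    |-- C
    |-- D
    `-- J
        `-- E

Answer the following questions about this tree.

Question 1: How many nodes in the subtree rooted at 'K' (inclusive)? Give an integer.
Subtree rooted at K contains: F, G, K, L
Count = 4

Answer: 4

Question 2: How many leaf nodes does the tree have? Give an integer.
Leaves (nodes with no children): A, C, D, E, F, L

Answer: 6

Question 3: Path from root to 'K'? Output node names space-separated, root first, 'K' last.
Answer: H K

Derivation:
Walk down from root: H -> K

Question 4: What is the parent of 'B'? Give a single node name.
Scan adjacency: B appears as child of H

Answer: H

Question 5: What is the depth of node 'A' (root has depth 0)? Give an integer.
Path from root to A: H -> A
Depth = number of edges = 1

Answer: 1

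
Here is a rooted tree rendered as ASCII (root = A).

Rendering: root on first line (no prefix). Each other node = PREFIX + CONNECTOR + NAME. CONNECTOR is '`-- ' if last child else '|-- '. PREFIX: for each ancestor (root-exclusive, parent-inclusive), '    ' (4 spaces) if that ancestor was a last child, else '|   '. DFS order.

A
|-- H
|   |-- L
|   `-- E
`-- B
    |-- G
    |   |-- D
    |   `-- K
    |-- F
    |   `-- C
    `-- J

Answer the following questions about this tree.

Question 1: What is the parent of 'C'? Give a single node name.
Answer: F

Derivation:
Scan adjacency: C appears as child of F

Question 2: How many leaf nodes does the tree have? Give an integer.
Answer: 6

Derivation:
Leaves (nodes with no children): C, D, E, J, K, L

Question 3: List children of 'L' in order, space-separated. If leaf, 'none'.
Node L's children (from adjacency): (leaf)

Answer: none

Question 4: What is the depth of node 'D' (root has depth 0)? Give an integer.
Path from root to D: A -> B -> G -> D
Depth = number of edges = 3

Answer: 3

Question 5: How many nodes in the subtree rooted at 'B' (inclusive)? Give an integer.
Subtree rooted at B contains: B, C, D, F, G, J, K
Count = 7

Answer: 7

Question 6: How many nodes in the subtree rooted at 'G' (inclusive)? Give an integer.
Subtree rooted at G contains: D, G, K
Count = 3

Answer: 3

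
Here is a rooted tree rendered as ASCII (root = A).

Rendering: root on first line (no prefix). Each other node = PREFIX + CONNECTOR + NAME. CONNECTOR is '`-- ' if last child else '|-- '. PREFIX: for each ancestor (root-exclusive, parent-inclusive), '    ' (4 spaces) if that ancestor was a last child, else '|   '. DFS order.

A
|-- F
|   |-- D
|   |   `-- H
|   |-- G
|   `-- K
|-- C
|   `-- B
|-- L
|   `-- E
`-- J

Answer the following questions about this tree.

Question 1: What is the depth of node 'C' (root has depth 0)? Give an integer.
Answer: 1

Derivation:
Path from root to C: A -> C
Depth = number of edges = 1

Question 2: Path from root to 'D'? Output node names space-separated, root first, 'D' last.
Walk down from root: A -> F -> D

Answer: A F D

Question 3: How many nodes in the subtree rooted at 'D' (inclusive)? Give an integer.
Subtree rooted at D contains: D, H
Count = 2

Answer: 2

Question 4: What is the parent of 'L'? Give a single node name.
Scan adjacency: L appears as child of A

Answer: A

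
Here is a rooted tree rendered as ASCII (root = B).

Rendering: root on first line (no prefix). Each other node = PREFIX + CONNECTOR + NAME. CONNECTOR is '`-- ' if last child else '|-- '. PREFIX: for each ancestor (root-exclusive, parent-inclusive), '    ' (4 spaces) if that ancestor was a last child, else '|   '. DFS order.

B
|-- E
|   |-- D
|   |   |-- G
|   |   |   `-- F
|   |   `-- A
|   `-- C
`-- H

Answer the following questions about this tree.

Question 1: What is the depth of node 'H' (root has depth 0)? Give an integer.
Path from root to H: B -> H
Depth = number of edges = 1

Answer: 1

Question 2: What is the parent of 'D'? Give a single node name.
Answer: E

Derivation:
Scan adjacency: D appears as child of E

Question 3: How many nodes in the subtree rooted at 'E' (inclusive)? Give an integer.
Answer: 6

Derivation:
Subtree rooted at E contains: A, C, D, E, F, G
Count = 6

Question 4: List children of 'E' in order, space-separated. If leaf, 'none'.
Answer: D C

Derivation:
Node E's children (from adjacency): D, C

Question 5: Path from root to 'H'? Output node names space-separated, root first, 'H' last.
Answer: B H

Derivation:
Walk down from root: B -> H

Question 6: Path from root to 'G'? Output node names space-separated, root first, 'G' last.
Answer: B E D G

Derivation:
Walk down from root: B -> E -> D -> G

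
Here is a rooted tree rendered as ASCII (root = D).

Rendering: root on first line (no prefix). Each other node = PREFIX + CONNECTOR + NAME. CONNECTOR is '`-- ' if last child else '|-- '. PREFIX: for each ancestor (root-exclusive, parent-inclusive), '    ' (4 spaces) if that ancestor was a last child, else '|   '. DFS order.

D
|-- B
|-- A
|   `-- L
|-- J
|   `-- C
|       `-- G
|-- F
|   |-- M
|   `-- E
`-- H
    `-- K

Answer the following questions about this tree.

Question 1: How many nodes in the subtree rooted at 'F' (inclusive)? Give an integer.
Answer: 3

Derivation:
Subtree rooted at F contains: E, F, M
Count = 3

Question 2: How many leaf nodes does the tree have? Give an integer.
Leaves (nodes with no children): B, E, G, K, L, M

Answer: 6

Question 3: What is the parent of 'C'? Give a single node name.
Answer: J

Derivation:
Scan adjacency: C appears as child of J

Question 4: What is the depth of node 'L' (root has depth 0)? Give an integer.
Path from root to L: D -> A -> L
Depth = number of edges = 2

Answer: 2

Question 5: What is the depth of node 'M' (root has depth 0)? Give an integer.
Path from root to M: D -> F -> M
Depth = number of edges = 2

Answer: 2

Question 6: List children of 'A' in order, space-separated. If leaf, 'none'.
Answer: L

Derivation:
Node A's children (from adjacency): L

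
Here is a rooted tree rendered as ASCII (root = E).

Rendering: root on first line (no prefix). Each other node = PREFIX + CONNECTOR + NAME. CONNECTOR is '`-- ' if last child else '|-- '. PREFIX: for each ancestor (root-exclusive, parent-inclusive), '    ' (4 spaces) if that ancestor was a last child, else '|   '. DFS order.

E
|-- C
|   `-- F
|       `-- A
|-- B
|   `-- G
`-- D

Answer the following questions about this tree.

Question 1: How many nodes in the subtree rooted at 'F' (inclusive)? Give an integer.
Answer: 2

Derivation:
Subtree rooted at F contains: A, F
Count = 2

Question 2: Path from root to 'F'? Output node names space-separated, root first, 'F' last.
Answer: E C F

Derivation:
Walk down from root: E -> C -> F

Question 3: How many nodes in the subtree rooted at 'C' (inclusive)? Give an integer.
Subtree rooted at C contains: A, C, F
Count = 3

Answer: 3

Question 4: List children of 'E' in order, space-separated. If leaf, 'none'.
Node E's children (from adjacency): C, B, D

Answer: C B D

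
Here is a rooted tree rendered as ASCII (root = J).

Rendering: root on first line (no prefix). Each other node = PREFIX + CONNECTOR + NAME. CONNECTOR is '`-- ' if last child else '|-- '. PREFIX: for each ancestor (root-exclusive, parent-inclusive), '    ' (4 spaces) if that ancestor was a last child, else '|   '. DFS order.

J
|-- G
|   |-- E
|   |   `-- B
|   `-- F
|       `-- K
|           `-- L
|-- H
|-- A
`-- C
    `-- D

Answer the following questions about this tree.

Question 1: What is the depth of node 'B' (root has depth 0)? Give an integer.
Path from root to B: J -> G -> E -> B
Depth = number of edges = 3

Answer: 3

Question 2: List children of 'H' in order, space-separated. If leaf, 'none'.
Answer: none

Derivation:
Node H's children (from adjacency): (leaf)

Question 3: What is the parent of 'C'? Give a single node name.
Answer: J

Derivation:
Scan adjacency: C appears as child of J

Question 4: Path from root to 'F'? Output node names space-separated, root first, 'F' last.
Answer: J G F

Derivation:
Walk down from root: J -> G -> F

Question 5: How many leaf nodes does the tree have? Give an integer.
Leaves (nodes with no children): A, B, D, H, L

Answer: 5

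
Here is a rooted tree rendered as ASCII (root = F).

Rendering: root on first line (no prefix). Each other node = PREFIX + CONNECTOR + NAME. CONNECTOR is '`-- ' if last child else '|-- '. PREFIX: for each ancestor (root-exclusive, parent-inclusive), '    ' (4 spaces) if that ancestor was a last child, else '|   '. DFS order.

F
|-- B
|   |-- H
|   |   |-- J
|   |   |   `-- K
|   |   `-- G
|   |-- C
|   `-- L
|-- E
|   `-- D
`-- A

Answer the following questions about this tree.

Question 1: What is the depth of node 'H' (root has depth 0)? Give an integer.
Path from root to H: F -> B -> H
Depth = number of edges = 2

Answer: 2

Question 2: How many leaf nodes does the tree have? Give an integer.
Leaves (nodes with no children): A, C, D, G, K, L

Answer: 6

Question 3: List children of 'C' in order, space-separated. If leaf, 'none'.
Node C's children (from adjacency): (leaf)

Answer: none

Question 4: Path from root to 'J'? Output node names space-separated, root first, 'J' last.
Answer: F B H J

Derivation:
Walk down from root: F -> B -> H -> J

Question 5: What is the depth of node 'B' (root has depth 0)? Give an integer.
Path from root to B: F -> B
Depth = number of edges = 1

Answer: 1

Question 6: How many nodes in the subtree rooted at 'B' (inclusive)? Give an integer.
Subtree rooted at B contains: B, C, G, H, J, K, L
Count = 7

Answer: 7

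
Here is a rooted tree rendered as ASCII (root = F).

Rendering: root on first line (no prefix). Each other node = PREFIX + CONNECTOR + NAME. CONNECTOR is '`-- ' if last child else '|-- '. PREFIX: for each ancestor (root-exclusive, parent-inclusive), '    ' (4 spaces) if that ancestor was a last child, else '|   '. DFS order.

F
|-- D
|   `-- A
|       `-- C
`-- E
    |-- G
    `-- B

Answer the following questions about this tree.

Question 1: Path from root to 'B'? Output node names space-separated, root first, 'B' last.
Walk down from root: F -> E -> B

Answer: F E B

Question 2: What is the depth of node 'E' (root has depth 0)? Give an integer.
Answer: 1

Derivation:
Path from root to E: F -> E
Depth = number of edges = 1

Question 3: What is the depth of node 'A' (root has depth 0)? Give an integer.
Path from root to A: F -> D -> A
Depth = number of edges = 2

Answer: 2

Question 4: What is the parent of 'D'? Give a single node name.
Scan adjacency: D appears as child of F

Answer: F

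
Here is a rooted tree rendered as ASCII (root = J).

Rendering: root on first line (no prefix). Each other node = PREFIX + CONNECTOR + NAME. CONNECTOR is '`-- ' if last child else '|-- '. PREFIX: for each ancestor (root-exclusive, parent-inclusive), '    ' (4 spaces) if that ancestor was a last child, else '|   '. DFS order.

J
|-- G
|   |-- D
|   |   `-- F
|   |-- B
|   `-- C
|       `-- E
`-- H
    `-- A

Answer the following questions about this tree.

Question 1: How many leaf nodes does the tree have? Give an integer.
Answer: 4

Derivation:
Leaves (nodes with no children): A, B, E, F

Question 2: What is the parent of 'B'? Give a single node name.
Answer: G

Derivation:
Scan adjacency: B appears as child of G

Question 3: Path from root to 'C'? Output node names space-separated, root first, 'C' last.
Walk down from root: J -> G -> C

Answer: J G C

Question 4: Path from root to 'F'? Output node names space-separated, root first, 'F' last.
Walk down from root: J -> G -> D -> F

Answer: J G D F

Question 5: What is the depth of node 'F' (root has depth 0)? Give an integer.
Answer: 3

Derivation:
Path from root to F: J -> G -> D -> F
Depth = number of edges = 3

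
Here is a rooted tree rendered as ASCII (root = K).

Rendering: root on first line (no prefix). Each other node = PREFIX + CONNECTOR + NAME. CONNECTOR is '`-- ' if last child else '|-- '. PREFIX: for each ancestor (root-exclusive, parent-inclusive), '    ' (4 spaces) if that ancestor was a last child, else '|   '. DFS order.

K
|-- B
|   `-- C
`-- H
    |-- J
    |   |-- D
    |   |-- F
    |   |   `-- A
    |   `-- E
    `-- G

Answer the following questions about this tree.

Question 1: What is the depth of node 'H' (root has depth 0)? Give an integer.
Path from root to H: K -> H
Depth = number of edges = 1

Answer: 1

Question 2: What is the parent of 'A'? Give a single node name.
Answer: F

Derivation:
Scan adjacency: A appears as child of F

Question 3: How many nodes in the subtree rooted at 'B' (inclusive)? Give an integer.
Answer: 2

Derivation:
Subtree rooted at B contains: B, C
Count = 2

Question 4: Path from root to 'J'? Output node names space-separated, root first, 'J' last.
Answer: K H J

Derivation:
Walk down from root: K -> H -> J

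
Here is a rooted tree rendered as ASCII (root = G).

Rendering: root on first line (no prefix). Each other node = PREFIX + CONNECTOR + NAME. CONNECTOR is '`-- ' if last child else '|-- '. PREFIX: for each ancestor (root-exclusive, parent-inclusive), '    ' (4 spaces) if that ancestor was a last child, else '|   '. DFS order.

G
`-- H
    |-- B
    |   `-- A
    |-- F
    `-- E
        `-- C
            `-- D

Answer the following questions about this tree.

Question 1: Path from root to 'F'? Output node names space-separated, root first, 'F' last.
Answer: G H F

Derivation:
Walk down from root: G -> H -> F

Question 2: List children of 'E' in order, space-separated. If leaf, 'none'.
Answer: C

Derivation:
Node E's children (from adjacency): C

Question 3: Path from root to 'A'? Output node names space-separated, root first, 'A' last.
Walk down from root: G -> H -> B -> A

Answer: G H B A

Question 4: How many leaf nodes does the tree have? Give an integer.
Leaves (nodes with no children): A, D, F

Answer: 3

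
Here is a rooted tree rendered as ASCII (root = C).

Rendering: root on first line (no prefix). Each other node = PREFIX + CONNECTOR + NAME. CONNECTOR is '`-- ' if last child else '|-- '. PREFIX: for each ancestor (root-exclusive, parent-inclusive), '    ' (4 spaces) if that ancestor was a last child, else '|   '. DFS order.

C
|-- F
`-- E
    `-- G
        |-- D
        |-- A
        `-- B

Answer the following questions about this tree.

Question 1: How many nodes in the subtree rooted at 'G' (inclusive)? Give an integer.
Subtree rooted at G contains: A, B, D, G
Count = 4

Answer: 4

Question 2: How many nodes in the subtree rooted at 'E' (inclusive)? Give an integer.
Answer: 5

Derivation:
Subtree rooted at E contains: A, B, D, E, G
Count = 5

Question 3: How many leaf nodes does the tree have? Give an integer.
Leaves (nodes with no children): A, B, D, F

Answer: 4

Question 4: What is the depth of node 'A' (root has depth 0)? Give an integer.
Answer: 3

Derivation:
Path from root to A: C -> E -> G -> A
Depth = number of edges = 3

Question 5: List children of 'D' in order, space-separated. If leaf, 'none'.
Answer: none

Derivation:
Node D's children (from adjacency): (leaf)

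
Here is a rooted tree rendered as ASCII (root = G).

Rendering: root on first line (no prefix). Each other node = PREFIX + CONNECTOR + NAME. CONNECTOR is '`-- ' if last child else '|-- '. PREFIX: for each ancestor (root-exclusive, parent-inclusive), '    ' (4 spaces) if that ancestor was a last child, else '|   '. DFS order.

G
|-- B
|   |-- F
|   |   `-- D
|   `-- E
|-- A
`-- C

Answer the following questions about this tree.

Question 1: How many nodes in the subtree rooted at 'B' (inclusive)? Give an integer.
Subtree rooted at B contains: B, D, E, F
Count = 4

Answer: 4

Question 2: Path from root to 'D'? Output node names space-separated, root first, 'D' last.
Answer: G B F D

Derivation:
Walk down from root: G -> B -> F -> D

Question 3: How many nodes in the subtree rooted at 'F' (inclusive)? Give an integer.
Answer: 2

Derivation:
Subtree rooted at F contains: D, F
Count = 2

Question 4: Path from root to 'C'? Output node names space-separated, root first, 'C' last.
Answer: G C

Derivation:
Walk down from root: G -> C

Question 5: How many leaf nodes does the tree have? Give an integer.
Answer: 4

Derivation:
Leaves (nodes with no children): A, C, D, E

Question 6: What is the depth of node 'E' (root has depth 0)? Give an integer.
Answer: 2

Derivation:
Path from root to E: G -> B -> E
Depth = number of edges = 2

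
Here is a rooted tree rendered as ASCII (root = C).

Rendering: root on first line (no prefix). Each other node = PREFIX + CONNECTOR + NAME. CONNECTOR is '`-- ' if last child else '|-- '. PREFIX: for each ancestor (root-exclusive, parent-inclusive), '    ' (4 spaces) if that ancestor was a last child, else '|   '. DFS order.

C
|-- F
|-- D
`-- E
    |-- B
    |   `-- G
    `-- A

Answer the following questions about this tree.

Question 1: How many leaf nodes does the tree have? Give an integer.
Answer: 4

Derivation:
Leaves (nodes with no children): A, D, F, G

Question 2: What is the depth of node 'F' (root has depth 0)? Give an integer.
Answer: 1

Derivation:
Path from root to F: C -> F
Depth = number of edges = 1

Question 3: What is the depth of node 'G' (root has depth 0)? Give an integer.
Path from root to G: C -> E -> B -> G
Depth = number of edges = 3

Answer: 3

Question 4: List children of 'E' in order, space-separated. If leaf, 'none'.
Node E's children (from adjacency): B, A

Answer: B A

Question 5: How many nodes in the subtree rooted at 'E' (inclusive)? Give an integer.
Subtree rooted at E contains: A, B, E, G
Count = 4

Answer: 4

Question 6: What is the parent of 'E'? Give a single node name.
Answer: C

Derivation:
Scan adjacency: E appears as child of C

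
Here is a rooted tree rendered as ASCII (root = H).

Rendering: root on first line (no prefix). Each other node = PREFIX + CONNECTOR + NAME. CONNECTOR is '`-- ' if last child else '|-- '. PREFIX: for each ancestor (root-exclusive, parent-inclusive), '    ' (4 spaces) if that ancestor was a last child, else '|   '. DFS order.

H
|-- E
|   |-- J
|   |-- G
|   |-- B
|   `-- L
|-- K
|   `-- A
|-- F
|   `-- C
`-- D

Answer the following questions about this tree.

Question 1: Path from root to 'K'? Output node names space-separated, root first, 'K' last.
Answer: H K

Derivation:
Walk down from root: H -> K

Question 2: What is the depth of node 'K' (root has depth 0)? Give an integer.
Answer: 1

Derivation:
Path from root to K: H -> K
Depth = number of edges = 1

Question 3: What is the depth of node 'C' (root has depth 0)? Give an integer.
Path from root to C: H -> F -> C
Depth = number of edges = 2

Answer: 2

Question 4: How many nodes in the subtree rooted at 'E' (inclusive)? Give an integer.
Subtree rooted at E contains: B, E, G, J, L
Count = 5

Answer: 5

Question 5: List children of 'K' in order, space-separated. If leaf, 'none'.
Answer: A

Derivation:
Node K's children (from adjacency): A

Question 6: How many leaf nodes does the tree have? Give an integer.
Leaves (nodes with no children): A, B, C, D, G, J, L

Answer: 7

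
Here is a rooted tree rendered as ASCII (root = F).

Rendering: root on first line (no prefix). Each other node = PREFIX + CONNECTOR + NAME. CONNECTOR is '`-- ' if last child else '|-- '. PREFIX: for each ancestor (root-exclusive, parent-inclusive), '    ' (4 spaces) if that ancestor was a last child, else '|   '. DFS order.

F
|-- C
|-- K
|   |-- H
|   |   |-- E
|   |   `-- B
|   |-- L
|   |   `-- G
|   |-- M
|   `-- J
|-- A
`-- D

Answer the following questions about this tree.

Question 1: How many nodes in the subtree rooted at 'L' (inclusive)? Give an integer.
Subtree rooted at L contains: G, L
Count = 2

Answer: 2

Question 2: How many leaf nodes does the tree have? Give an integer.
Answer: 8

Derivation:
Leaves (nodes with no children): A, B, C, D, E, G, J, M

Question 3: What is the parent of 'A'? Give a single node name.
Scan adjacency: A appears as child of F

Answer: F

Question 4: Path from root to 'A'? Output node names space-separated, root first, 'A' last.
Walk down from root: F -> A

Answer: F A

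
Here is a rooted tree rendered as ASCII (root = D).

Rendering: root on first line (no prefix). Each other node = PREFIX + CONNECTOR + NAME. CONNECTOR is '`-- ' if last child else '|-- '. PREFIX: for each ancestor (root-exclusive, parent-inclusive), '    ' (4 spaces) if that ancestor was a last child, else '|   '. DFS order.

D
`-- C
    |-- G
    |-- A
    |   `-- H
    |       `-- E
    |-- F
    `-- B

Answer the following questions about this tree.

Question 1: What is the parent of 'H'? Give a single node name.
Scan adjacency: H appears as child of A

Answer: A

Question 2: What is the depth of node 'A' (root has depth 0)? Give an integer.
Path from root to A: D -> C -> A
Depth = number of edges = 2

Answer: 2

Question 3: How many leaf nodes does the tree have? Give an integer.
Answer: 4

Derivation:
Leaves (nodes with no children): B, E, F, G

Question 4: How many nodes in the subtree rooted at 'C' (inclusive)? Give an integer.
Subtree rooted at C contains: A, B, C, E, F, G, H
Count = 7

Answer: 7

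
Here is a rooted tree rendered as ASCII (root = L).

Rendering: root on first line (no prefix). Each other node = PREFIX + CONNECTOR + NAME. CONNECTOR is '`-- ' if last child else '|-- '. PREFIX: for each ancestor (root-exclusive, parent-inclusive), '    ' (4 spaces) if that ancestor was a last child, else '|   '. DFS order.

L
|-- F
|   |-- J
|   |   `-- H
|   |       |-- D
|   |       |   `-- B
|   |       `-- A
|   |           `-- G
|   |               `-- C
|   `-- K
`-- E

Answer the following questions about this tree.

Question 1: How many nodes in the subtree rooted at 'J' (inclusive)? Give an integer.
Subtree rooted at J contains: A, B, C, D, G, H, J
Count = 7

Answer: 7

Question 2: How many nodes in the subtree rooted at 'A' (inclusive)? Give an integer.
Answer: 3

Derivation:
Subtree rooted at A contains: A, C, G
Count = 3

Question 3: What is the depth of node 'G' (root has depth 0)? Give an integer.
Answer: 5

Derivation:
Path from root to G: L -> F -> J -> H -> A -> G
Depth = number of edges = 5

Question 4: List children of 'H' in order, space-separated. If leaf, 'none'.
Answer: D A

Derivation:
Node H's children (from adjacency): D, A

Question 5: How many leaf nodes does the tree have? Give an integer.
Leaves (nodes with no children): B, C, E, K

Answer: 4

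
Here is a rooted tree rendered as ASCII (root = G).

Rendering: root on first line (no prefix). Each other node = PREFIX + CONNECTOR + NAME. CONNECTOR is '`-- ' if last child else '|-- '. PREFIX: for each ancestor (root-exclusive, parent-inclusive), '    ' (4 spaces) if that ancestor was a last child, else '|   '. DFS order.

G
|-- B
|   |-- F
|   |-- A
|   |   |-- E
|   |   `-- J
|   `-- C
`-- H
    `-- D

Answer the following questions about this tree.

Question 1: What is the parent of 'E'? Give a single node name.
Answer: A

Derivation:
Scan adjacency: E appears as child of A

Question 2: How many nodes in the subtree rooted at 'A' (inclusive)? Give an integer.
Subtree rooted at A contains: A, E, J
Count = 3

Answer: 3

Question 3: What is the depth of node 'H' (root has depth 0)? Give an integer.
Answer: 1

Derivation:
Path from root to H: G -> H
Depth = number of edges = 1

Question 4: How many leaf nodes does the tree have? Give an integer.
Answer: 5

Derivation:
Leaves (nodes with no children): C, D, E, F, J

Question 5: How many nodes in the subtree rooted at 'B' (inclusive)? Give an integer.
Subtree rooted at B contains: A, B, C, E, F, J
Count = 6

Answer: 6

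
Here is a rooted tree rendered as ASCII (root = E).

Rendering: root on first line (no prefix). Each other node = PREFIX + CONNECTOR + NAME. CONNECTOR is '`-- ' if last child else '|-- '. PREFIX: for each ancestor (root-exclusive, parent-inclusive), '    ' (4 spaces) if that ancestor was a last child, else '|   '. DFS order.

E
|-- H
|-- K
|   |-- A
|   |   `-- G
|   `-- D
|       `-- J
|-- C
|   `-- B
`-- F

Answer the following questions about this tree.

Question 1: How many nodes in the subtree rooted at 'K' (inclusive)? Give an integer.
Subtree rooted at K contains: A, D, G, J, K
Count = 5

Answer: 5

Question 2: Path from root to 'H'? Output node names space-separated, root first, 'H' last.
Walk down from root: E -> H

Answer: E H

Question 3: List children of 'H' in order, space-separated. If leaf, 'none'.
Answer: none

Derivation:
Node H's children (from adjacency): (leaf)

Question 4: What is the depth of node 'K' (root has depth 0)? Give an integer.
Answer: 1

Derivation:
Path from root to K: E -> K
Depth = number of edges = 1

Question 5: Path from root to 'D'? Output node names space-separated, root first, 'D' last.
Walk down from root: E -> K -> D

Answer: E K D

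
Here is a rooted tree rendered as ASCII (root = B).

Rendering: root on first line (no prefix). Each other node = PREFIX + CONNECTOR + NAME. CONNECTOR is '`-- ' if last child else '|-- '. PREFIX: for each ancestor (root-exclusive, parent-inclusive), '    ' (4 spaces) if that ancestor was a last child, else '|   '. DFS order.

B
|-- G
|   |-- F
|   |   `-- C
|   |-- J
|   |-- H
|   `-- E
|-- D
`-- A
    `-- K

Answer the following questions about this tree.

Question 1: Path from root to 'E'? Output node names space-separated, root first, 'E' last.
Walk down from root: B -> G -> E

Answer: B G E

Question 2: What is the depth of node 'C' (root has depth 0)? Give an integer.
Answer: 3

Derivation:
Path from root to C: B -> G -> F -> C
Depth = number of edges = 3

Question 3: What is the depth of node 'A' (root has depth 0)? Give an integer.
Path from root to A: B -> A
Depth = number of edges = 1

Answer: 1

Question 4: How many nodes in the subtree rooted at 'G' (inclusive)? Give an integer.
Subtree rooted at G contains: C, E, F, G, H, J
Count = 6

Answer: 6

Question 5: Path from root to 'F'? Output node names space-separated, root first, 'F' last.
Walk down from root: B -> G -> F

Answer: B G F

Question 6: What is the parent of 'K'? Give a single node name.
Scan adjacency: K appears as child of A

Answer: A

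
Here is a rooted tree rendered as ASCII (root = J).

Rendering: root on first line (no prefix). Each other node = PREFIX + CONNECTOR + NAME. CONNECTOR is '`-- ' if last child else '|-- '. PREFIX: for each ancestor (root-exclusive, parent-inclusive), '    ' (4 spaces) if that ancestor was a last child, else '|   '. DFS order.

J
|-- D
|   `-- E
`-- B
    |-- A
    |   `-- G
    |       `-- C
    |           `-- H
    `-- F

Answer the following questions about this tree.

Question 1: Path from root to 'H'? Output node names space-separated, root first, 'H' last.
Answer: J B A G C H

Derivation:
Walk down from root: J -> B -> A -> G -> C -> H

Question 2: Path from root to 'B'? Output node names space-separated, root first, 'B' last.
Walk down from root: J -> B

Answer: J B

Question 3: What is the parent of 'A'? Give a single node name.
Answer: B

Derivation:
Scan adjacency: A appears as child of B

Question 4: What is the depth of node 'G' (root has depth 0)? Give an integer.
Path from root to G: J -> B -> A -> G
Depth = number of edges = 3

Answer: 3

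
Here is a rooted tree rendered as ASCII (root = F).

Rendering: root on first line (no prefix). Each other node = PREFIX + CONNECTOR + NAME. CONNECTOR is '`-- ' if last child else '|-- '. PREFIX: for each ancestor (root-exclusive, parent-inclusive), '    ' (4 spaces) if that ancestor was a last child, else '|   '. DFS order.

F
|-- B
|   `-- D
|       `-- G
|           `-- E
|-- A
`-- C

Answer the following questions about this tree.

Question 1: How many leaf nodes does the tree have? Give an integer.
Leaves (nodes with no children): A, C, E

Answer: 3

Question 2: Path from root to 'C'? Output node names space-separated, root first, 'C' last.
Walk down from root: F -> C

Answer: F C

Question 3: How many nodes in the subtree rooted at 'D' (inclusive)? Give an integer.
Answer: 3

Derivation:
Subtree rooted at D contains: D, E, G
Count = 3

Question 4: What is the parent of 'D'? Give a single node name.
Scan adjacency: D appears as child of B

Answer: B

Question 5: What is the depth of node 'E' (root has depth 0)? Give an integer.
Path from root to E: F -> B -> D -> G -> E
Depth = number of edges = 4

Answer: 4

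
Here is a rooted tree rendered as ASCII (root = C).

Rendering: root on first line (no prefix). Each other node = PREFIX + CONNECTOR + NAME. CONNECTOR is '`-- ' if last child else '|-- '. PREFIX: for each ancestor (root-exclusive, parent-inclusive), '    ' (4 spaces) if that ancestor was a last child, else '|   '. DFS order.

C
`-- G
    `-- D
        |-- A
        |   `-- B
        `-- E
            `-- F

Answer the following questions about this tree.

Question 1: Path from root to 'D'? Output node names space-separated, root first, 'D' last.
Answer: C G D

Derivation:
Walk down from root: C -> G -> D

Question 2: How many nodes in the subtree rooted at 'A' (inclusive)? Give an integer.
Subtree rooted at A contains: A, B
Count = 2

Answer: 2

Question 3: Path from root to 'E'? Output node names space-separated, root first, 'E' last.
Answer: C G D E

Derivation:
Walk down from root: C -> G -> D -> E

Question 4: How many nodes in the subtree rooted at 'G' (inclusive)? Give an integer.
Subtree rooted at G contains: A, B, D, E, F, G
Count = 6

Answer: 6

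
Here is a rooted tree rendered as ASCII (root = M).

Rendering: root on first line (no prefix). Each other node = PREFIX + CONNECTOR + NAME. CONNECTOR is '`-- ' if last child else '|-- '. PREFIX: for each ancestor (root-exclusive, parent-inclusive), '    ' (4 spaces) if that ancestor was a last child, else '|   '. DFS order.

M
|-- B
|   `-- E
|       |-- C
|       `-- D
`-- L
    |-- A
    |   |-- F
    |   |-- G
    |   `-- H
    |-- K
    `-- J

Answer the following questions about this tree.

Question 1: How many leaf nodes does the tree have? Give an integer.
Leaves (nodes with no children): C, D, F, G, H, J, K

Answer: 7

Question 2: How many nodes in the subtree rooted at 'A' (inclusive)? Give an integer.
Answer: 4

Derivation:
Subtree rooted at A contains: A, F, G, H
Count = 4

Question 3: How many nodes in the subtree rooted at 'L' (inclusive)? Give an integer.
Subtree rooted at L contains: A, F, G, H, J, K, L
Count = 7

Answer: 7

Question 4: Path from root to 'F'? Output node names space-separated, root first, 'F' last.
Walk down from root: M -> L -> A -> F

Answer: M L A F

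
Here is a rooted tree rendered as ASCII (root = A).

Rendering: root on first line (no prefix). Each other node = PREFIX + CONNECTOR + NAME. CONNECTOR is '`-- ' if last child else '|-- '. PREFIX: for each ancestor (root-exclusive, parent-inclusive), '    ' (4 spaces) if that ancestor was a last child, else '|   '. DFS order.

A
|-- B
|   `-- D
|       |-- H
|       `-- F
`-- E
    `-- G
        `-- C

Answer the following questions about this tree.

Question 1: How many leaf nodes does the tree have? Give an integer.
Leaves (nodes with no children): C, F, H

Answer: 3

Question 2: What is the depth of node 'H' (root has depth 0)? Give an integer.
Answer: 3

Derivation:
Path from root to H: A -> B -> D -> H
Depth = number of edges = 3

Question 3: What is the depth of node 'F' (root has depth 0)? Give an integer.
Path from root to F: A -> B -> D -> F
Depth = number of edges = 3

Answer: 3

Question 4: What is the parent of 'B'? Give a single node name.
Scan adjacency: B appears as child of A

Answer: A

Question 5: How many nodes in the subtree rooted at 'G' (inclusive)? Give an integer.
Answer: 2

Derivation:
Subtree rooted at G contains: C, G
Count = 2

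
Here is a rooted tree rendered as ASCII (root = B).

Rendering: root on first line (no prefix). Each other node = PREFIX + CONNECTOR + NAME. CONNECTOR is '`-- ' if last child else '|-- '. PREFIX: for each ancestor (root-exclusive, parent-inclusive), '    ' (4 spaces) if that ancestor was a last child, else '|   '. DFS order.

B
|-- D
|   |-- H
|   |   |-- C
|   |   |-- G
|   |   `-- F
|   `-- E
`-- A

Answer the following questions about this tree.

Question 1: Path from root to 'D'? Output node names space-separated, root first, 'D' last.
Answer: B D

Derivation:
Walk down from root: B -> D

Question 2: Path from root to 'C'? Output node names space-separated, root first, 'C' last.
Answer: B D H C

Derivation:
Walk down from root: B -> D -> H -> C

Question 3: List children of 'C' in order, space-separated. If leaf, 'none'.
Node C's children (from adjacency): (leaf)

Answer: none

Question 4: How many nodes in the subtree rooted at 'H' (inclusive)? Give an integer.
Subtree rooted at H contains: C, F, G, H
Count = 4

Answer: 4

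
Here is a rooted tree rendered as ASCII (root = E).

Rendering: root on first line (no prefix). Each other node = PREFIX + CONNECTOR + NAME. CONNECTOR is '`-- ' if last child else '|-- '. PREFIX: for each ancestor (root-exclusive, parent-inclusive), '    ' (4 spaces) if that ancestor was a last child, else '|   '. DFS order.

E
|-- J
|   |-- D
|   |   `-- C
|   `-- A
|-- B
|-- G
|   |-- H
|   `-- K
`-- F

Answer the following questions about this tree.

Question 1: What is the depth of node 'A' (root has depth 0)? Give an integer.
Answer: 2

Derivation:
Path from root to A: E -> J -> A
Depth = number of edges = 2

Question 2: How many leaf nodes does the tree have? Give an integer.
Answer: 6

Derivation:
Leaves (nodes with no children): A, B, C, F, H, K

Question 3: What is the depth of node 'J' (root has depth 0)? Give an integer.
Path from root to J: E -> J
Depth = number of edges = 1

Answer: 1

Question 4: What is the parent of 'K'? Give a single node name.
Answer: G

Derivation:
Scan adjacency: K appears as child of G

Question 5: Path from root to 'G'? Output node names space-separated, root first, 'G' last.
Walk down from root: E -> G

Answer: E G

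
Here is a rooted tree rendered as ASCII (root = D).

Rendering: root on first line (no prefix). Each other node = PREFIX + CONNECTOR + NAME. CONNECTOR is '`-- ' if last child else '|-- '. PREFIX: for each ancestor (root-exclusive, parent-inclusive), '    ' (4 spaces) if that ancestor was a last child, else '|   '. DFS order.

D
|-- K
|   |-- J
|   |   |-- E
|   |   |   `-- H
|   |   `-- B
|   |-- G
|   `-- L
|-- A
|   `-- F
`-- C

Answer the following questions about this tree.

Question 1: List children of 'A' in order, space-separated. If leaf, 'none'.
Node A's children (from adjacency): F

Answer: F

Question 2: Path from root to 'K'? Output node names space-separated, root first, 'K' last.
Answer: D K

Derivation:
Walk down from root: D -> K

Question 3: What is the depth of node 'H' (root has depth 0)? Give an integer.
Path from root to H: D -> K -> J -> E -> H
Depth = number of edges = 4

Answer: 4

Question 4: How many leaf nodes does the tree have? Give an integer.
Answer: 6

Derivation:
Leaves (nodes with no children): B, C, F, G, H, L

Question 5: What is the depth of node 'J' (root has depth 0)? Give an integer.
Answer: 2

Derivation:
Path from root to J: D -> K -> J
Depth = number of edges = 2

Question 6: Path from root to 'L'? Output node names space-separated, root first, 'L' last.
Walk down from root: D -> K -> L

Answer: D K L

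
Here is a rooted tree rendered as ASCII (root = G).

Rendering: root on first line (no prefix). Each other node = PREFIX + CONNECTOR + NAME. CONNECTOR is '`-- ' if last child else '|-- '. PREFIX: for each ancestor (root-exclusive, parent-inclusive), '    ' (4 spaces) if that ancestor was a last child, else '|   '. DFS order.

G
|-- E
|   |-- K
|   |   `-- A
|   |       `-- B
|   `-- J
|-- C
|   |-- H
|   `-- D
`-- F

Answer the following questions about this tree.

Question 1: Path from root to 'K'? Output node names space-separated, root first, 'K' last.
Answer: G E K

Derivation:
Walk down from root: G -> E -> K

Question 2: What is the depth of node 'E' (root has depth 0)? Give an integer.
Answer: 1

Derivation:
Path from root to E: G -> E
Depth = number of edges = 1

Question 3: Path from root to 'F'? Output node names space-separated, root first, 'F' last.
Answer: G F

Derivation:
Walk down from root: G -> F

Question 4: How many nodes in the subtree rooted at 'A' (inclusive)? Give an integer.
Answer: 2

Derivation:
Subtree rooted at A contains: A, B
Count = 2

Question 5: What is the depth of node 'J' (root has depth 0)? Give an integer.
Answer: 2

Derivation:
Path from root to J: G -> E -> J
Depth = number of edges = 2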